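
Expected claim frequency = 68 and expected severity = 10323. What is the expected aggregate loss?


E[S] = E[N] * E[X]
= 68 * 10323
= 701964


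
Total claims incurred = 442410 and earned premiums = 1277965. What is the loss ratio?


Loss ratio = claims / premiums
= 442410 / 1277965
= 0.3462


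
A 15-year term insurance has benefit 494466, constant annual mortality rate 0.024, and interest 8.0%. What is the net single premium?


NSP = benefit * sum_{k=0}^{n-1} k_p_x * q * v^(k+1)
With constant q=0.024, v=0.925926
Sum = 0.180237
NSP = 494466 * 0.180237
= 89121.0475


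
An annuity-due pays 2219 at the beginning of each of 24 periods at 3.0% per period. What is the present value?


PV_due = PMT * (1-(1+i)^(-n))/i * (1+i)
PV_immediate = 37579.968
PV_due = 37579.968 * 1.03
= 38707.367


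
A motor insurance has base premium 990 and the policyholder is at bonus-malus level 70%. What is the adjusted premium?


adjusted = base * BM_level / 100
= 990 * 70 / 100
= 990 * 0.7
= 693.0


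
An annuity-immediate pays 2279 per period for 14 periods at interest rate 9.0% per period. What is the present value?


PV = PMT * (1 - (1+i)^(-n)) / i
= 2279 * (1 - (1+0.09)^(-14)) / 0.09
= 2279 * (1 - 0.299246) / 0.09
= 2279 * 7.78615
= 17744.6367


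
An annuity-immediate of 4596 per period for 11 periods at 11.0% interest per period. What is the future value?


FV = PMT * ((1+i)^n - 1) / i
= 4596 * ((1.11)^11 - 1) / 0.11
= 4596 * (3.151757 - 1) / 0.11
= 89904.3321


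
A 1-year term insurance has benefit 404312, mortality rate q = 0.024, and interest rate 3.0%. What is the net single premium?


NSP = benefit * q * v
v = 1/(1+i) = 0.970874
NSP = 404312 * 0.024 * 0.970874
= 9420.8621


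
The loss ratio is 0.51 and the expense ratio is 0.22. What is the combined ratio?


Combined ratio = loss ratio + expense ratio
= 0.51 + 0.22
= 0.73


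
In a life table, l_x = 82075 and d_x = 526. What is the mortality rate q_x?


q_x = d_x / l_x
= 526 / 82075
= 0.0064


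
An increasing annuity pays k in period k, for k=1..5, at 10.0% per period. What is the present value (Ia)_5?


(Ia)_n = sum_{k=1}^{n} k * v^k, v = 1/(1+i)
v = 0.909091
Sum computed term by term:
(Ia)_5 = 10.6526


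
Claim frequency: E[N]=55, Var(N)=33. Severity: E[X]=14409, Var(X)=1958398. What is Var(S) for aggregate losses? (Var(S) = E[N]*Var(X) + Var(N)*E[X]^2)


Var(S) = E[N]*Var(X) + Var(N)*E[X]^2
= 55*1958398 + 33*14409^2
= 107711890 + 6851436273
= 6.9591e+09


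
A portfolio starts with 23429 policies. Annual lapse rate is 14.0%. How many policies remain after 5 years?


remaining = initial * (1 - lapse)^years
= 23429 * (1 - 0.14)^5
= 23429 * 0.470427
= 11021.6346


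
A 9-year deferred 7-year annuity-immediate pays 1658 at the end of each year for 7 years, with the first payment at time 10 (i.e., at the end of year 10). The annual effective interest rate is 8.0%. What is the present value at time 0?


PV at time 9 of the 7-year annuity-immediate:
a_n = 1658 * (1-(1+0.08)^(-7))/0.08 = 8632.1616
Discount back 9 years to time 0:
PV = 8632.1616 * (1+0.08)^(-9)
= 8632.1616 * 0.500249
= 4318.2299


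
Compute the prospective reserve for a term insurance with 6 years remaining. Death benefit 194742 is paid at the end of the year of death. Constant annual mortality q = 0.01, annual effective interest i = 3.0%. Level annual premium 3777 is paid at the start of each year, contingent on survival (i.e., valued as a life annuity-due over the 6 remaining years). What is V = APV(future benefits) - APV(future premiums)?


v = 1/(1+i) = 0.970874
APV(future benefits) per unit = sum_{k=0}^{5} k_p_x * q * v^(k+1) = 0.052881
APV(future benefits) = 194742 * 0.052881 = 10298.21
Life annuity-due factor ä_{x:6} = sum_{k=0}^{5} k_p_x * v^k = 5.446774
APV(future premiums) = 3777 * 5.446774 = 20572.4647
V = 10298.21 - 20572.4647
= -10274.2547


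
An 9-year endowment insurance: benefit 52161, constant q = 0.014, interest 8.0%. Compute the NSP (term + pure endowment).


Term component = 4345.5206
Pure endowment = 9_p_x * v^9 * benefit = 0.88083 * 0.500249 * 52161 = 22983.9328
NSP = 27329.4535


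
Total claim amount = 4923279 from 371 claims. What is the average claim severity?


severity = total / number
= 4923279 / 371
= 13270.2938


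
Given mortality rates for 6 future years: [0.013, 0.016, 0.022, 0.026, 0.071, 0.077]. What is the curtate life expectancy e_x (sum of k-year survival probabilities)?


e_x = sum_{k=1}^{n} k_p_x
k_p_x values:
  1_p_x = 0.987
  2_p_x = 0.971208
  3_p_x = 0.949841
  4_p_x = 0.925146
  5_p_x = 0.85946
  6_p_x = 0.793282
e_x = 5.4859


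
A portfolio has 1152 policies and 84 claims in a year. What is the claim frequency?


frequency = claims / policies
= 84 / 1152
= 0.0729


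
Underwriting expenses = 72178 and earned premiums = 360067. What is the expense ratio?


Expense ratio = expenses / premiums
= 72178 / 360067
= 0.2005


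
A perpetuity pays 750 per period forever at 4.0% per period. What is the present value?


PV = PMT / i
= 750 / 0.04
= 18750.0


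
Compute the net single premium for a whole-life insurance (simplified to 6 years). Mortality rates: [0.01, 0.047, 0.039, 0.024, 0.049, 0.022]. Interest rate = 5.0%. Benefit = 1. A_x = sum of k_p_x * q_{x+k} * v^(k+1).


v = 0.952381
Year 0: k_p_x=1.0, q=0.01, term=0.009524
Year 1: k_p_x=0.99, q=0.047, term=0.042204
Year 2: k_p_x=0.94347, q=0.039, term=0.031785
Year 3: k_p_x=0.906675, q=0.024, term=0.017902
Year 4: k_p_x=0.884914, q=0.049, term=0.033974
Year 5: k_p_x=0.841554, q=0.022, term=0.013816
A_x = 0.1492


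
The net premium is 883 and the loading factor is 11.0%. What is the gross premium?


Gross = net * (1 + loading)
= 883 * (1 + 0.11)
= 883 * 1.11
= 980.13


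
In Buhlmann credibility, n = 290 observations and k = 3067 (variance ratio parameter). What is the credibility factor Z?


Z = n / (n + k)
= 290 / (290 + 3067)
= 290 / 3357
= 0.0864


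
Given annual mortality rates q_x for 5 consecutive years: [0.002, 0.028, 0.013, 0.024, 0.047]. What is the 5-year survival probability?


p_k = 1 - q_k for each year
Survival = product of (1 - q_k)
= 0.998 * 0.972 * 0.987 * 0.976 * 0.953
= 0.8905


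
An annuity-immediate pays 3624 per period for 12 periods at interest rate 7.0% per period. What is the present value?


PV = PMT * (1 - (1+i)^(-n)) / i
= 3624 * (1 - (1+0.07)^(-12)) / 0.07
= 3624 * (1 - 0.444012) / 0.07
= 3624 * 7.942686
= 28784.2951


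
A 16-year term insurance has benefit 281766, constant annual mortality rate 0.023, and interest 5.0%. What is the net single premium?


NSP = benefit * sum_{k=0}^{n-1} k_p_x * q * v^(k+1)
With constant q=0.023, v=0.952381
Sum = 0.215599
NSP = 281766 * 0.215599
= 60748.5127


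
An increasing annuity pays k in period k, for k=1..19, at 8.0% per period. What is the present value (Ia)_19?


(Ia)_n = sum_{k=1}^{n} k * v^k, v = 1/(1+i)
v = 0.925926
Sum computed term by term:
(Ia)_19 = 74.617


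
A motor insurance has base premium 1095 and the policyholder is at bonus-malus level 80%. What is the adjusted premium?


adjusted = base * BM_level / 100
= 1095 * 80 / 100
= 1095 * 0.8
= 876.0


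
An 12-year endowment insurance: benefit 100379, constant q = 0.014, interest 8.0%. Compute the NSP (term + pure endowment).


Term component = 9937.2571
Pure endowment = 12_p_x * v^12 * benefit = 0.844351 * 0.397114 * 100379 = 33657.4166
NSP = 43594.6737


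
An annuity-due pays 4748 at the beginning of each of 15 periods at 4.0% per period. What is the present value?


PV_due = PMT * (1-(1+i)^(-n))/i * (1+i)
PV_immediate = 52790.1035
PV_due = 52790.1035 * 1.04
= 54901.7077


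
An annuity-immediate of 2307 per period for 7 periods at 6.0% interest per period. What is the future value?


FV = PMT * ((1+i)^n - 1) / i
= 2307 * ((1.06)^7 - 1) / 0.06
= 2307 * (1.50363 - 1) / 0.06
= 19364.5835


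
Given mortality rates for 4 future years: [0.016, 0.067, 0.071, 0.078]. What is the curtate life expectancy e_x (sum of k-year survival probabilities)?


e_x = sum_{k=1}^{n} k_p_x
k_p_x values:
  1_p_x = 0.984
  2_p_x = 0.918072
  3_p_x = 0.852889
  4_p_x = 0.786364
e_x = 3.5413


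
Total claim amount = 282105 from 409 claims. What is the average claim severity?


severity = total / number
= 282105 / 409
= 689.7433


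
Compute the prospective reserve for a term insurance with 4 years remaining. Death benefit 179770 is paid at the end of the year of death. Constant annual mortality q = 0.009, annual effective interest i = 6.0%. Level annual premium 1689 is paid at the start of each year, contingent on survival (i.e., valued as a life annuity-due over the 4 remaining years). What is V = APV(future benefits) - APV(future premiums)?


v = 1/(1+i) = 0.943396
APV(future benefits) per unit = sum_{k=0}^{3} k_p_x * q * v^(k+1) = 0.030788
APV(future benefits) = 179770 * 0.030788 = 5534.7054
Life annuity-due factor ä_{x:4} = sum_{k=0}^{3} k_p_x * v^k = 3.626107
APV(future premiums) = 1689 * 3.626107 = 6124.4951
V = 5534.7054 - 6124.4951
= -589.7898


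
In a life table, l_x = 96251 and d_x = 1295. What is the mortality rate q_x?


q_x = d_x / l_x
= 1295 / 96251
= 0.0135


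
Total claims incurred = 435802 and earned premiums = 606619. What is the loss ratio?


Loss ratio = claims / premiums
= 435802 / 606619
= 0.7184


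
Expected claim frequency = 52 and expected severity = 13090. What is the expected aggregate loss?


E[S] = E[N] * E[X]
= 52 * 13090
= 680680


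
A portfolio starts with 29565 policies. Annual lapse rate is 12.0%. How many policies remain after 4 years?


remaining = initial * (1 - lapse)^years
= 29565 * (1 - 0.12)^4
= 29565 * 0.599695
= 17729.9933


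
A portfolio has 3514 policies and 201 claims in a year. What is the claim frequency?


frequency = claims / policies
= 201 / 3514
= 0.0572


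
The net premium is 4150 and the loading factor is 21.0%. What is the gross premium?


Gross = net * (1 + loading)
= 4150 * (1 + 0.21)
= 4150 * 1.21
= 5021.5


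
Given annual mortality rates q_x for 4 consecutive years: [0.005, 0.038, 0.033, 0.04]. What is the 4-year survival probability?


p_k = 1 - q_k for each year
Survival = product of (1 - q_k)
= 0.995 * 0.962 * 0.967 * 0.96
= 0.8886


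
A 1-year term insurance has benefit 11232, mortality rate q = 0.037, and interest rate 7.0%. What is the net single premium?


NSP = benefit * q * v
v = 1/(1+i) = 0.934579
NSP = 11232 * 0.037 * 0.934579
= 388.3963


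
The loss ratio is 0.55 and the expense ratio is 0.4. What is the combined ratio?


Combined ratio = loss ratio + expense ratio
= 0.55 + 0.4
= 0.95


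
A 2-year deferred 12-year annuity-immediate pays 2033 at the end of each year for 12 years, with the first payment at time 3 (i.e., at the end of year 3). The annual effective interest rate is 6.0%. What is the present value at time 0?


PV at time 2 of the 12-year annuity-immediate:
a_n = 2033 * (1-(1+0.06)^(-12))/0.06 = 17044.3547
Discount back 2 years to time 0:
PV = 17044.3547 * (1+0.06)^(-2)
= 17044.3547 * 0.889996
= 15169.415


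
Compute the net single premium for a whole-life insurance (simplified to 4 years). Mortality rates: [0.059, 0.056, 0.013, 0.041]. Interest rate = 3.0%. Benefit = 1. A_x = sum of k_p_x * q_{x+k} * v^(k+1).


v = 0.970874
Year 0: k_p_x=1.0, q=0.059, term=0.057282
Year 1: k_p_x=0.941, q=0.056, term=0.049671
Year 2: k_p_x=0.888304, q=0.013, term=0.010568
Year 3: k_p_x=0.876756, q=0.041, term=0.031938
A_x = 0.1495


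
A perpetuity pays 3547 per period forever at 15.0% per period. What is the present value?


PV = PMT / i
= 3547 / 0.15
= 23646.6667


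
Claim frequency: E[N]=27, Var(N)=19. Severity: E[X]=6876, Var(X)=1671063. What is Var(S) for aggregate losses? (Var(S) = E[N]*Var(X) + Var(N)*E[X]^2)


Var(S) = E[N]*Var(X) + Var(N)*E[X]^2
= 27*1671063 + 19*6876^2
= 45118701 + 898308144
= 9.4343e+08


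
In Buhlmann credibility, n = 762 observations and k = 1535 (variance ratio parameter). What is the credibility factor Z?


Z = n / (n + k)
= 762 / (762 + 1535)
= 762 / 2297
= 0.3317


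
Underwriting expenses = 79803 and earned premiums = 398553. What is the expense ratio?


Expense ratio = expenses / premiums
= 79803 / 398553
= 0.2002


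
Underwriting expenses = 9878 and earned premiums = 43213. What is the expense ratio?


Expense ratio = expenses / premiums
= 9878 / 43213
= 0.2286


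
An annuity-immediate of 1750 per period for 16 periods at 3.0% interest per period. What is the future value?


FV = PMT * ((1+i)^n - 1) / i
= 1750 * ((1.03)^16 - 1) / 0.03
= 1750 * (1.604706 - 1) / 0.03
= 35274.5423


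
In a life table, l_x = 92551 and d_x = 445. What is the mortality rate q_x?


q_x = d_x / l_x
= 445 / 92551
= 0.0048


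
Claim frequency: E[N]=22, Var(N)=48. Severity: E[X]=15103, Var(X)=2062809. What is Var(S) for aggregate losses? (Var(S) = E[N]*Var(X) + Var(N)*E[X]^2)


Var(S) = E[N]*Var(X) + Var(N)*E[X]^2
= 22*2062809 + 48*15103^2
= 45381798 + 10948829232
= 1.0994e+10


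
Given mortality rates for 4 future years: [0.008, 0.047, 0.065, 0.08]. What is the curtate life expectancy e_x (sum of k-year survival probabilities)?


e_x = sum_{k=1}^{n} k_p_x
k_p_x values:
  1_p_x = 0.992
  2_p_x = 0.945376
  3_p_x = 0.883927
  4_p_x = 0.813212
e_x = 3.6345


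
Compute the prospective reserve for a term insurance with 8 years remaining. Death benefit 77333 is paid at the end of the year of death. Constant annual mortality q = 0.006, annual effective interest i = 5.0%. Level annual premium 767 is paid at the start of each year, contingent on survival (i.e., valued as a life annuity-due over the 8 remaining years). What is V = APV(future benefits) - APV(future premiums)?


v = 1/(1+i) = 0.952381
APV(future benefits) per unit = sum_{k=0}^{7} k_p_x * q * v^(k+1) = 0.038033
APV(future benefits) = 77333 * 0.038033 = 2941.2071
Life annuity-due factor ä_{x:8} = sum_{k=0}^{7} k_p_x * v^k = 6.655777
APV(future premiums) = 767 * 6.655777 = 5104.9813
V = 2941.2071 - 5104.9813
= -2163.7742


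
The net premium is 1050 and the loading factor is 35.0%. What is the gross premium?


Gross = net * (1 + loading)
= 1050 * (1 + 0.35)
= 1050 * 1.35
= 1417.5


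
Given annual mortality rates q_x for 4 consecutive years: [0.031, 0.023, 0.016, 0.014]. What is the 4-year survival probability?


p_k = 1 - q_k for each year
Survival = product of (1 - q_k)
= 0.969 * 0.977 * 0.984 * 0.986
= 0.9185


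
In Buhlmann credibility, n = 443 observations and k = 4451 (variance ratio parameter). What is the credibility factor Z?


Z = n / (n + k)
= 443 / (443 + 4451)
= 443 / 4894
= 0.0905


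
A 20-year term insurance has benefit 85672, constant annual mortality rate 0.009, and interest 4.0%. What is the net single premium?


NSP = benefit * sum_{k=0}^{n-1} k_p_x * q * v^(k+1)
With constant q=0.009, v=0.961538
Sum = 0.113713
NSP = 85672 * 0.113713
= 9742.0199


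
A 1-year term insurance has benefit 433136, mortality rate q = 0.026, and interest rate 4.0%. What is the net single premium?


NSP = benefit * q * v
v = 1/(1+i) = 0.961538
NSP = 433136 * 0.026 * 0.961538
= 10828.4


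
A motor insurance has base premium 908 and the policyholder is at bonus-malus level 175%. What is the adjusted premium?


adjusted = base * BM_level / 100
= 908 * 175 / 100
= 908 * 1.75
= 1589.0


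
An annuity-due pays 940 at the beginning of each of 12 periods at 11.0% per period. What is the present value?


PV_due = PMT * (1-(1+i)^(-n))/i * (1+i)
PV_immediate = 6102.8148
PV_due = 6102.8148 * 1.11
= 6774.1244


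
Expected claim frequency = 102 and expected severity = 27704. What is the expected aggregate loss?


E[S] = E[N] * E[X]
= 102 * 27704
= 2.8258e+06


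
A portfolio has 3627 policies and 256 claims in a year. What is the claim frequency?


frequency = claims / policies
= 256 / 3627
= 0.0706


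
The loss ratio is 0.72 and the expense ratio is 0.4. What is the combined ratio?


Combined ratio = loss ratio + expense ratio
= 0.72 + 0.4
= 1.12


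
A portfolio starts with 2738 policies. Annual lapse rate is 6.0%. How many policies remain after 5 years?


remaining = initial * (1 - lapse)^years
= 2738 * (1 - 0.06)^5
= 2738 * 0.733904
= 2009.4292


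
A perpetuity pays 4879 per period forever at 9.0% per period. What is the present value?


PV = PMT / i
= 4879 / 0.09
= 54211.1111


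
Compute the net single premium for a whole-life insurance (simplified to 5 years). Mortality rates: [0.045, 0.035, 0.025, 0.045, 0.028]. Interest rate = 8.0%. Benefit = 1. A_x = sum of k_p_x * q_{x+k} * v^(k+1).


v = 0.925926
Year 0: k_p_x=1.0, q=0.045, term=0.041667
Year 1: k_p_x=0.955, q=0.035, term=0.028657
Year 2: k_p_x=0.921575, q=0.025, term=0.018289
Year 3: k_p_x=0.898536, q=0.045, term=0.02972
Year 4: k_p_x=0.858102, q=0.028, term=0.016352
A_x = 0.1347


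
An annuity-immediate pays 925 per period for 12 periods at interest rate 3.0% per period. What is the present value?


PV = PMT * (1 - (1+i)^(-n)) / i
= 925 * (1 - (1+0.03)^(-12)) / 0.03
= 925 * (1 - 0.70138) / 0.03
= 925 * 9.954004
= 9207.4537


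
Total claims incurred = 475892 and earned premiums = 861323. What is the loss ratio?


Loss ratio = claims / premiums
= 475892 / 861323
= 0.5525


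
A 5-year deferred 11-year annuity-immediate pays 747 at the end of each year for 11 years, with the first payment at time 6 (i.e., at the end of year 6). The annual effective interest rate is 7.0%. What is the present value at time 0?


PV at time 5 of the 11-year annuity-immediate:
a_n = 747 * (1-(1+0.07)^(-11))/0.07 = 5601.5097
Discount back 5 years to time 0:
PV = 5601.5097 * (1+0.07)^(-5)
= 5601.5097 * 0.712986
= 3993.799


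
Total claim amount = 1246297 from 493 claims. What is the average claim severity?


severity = total / number
= 1246297 / 493
= 2527.9858


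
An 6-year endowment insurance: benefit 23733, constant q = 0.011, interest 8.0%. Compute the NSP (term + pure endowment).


Term component = 1177.0626
Pure endowment = 6_p_x * v^6 * benefit = 0.935789 * 0.63017 * 23733 = 13995.4819
NSP = 15172.5445


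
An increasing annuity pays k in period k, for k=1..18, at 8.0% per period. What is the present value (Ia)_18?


(Ia)_n = sum_{k=1}^{n} k * v^k, v = 1/(1+i)
v = 0.925926
Sum computed term by term:
(Ia)_18 = 70.2144


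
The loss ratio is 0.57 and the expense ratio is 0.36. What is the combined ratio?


Combined ratio = loss ratio + expense ratio
= 0.57 + 0.36
= 0.93


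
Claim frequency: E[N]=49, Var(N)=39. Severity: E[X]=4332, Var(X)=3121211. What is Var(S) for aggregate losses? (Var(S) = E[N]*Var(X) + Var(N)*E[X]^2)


Var(S) = E[N]*Var(X) + Var(N)*E[X]^2
= 49*3121211 + 39*4332^2
= 152939339 + 731882736
= 8.8482e+08


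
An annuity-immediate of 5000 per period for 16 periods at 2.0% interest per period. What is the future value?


FV = PMT * ((1+i)^n - 1) / i
= 5000 * ((1.02)^16 - 1) / 0.02
= 5000 * (1.372786 - 1) / 0.02
= 93196.4263


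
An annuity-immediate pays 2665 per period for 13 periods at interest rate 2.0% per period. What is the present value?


PV = PMT * (1 - (1+i)^(-n)) / i
= 2665 * (1 - (1+0.02)^(-13)) / 0.02
= 2665 * (1 - 0.773033) / 0.02
= 2665 * 11.348374
= 30243.416


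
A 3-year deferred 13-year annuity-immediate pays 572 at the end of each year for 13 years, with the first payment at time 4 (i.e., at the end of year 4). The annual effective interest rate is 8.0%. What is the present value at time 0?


PV at time 3 of the 13-year annuity-immediate:
a_n = 572 * (1-(1+0.08)^(-13))/0.08 = 4520.9598
Discount back 3 years to time 0:
PV = 4520.9598 * (1+0.08)^(-3)
= 4520.9598 * 0.793832
= 3588.8837


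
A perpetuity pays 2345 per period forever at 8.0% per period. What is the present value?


PV = PMT / i
= 2345 / 0.08
= 29312.5


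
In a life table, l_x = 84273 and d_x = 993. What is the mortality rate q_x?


q_x = d_x / l_x
= 993 / 84273
= 0.0118


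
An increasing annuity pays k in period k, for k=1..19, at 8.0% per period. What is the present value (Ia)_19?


(Ia)_n = sum_{k=1}^{n} k * v^k, v = 1/(1+i)
v = 0.925926
Sum computed term by term:
(Ia)_19 = 74.617


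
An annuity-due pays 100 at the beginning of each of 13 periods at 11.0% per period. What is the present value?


PV_due = PMT * (1-(1+i)^(-n))/i * (1+i)
PV_immediate = 674.987
PV_due = 674.987 * 1.11
= 749.2356


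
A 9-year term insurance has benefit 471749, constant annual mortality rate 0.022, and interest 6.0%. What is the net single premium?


NSP = benefit * sum_{k=0}^{n-1} k_p_x * q * v^(k+1)
With constant q=0.022, v=0.943396
Sum = 0.138304
NSP = 471749 * 0.138304
= 65244.7468


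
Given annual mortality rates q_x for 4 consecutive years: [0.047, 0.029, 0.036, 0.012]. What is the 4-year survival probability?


p_k = 1 - q_k for each year
Survival = product of (1 - q_k)
= 0.953 * 0.971 * 0.964 * 0.988
= 0.8813


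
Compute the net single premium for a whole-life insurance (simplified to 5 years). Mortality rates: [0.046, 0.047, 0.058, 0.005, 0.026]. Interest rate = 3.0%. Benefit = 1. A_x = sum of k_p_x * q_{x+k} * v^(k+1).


v = 0.970874
Year 0: k_p_x=1.0, q=0.046, term=0.04466
Year 1: k_p_x=0.954, q=0.047, term=0.042264
Year 2: k_p_x=0.909162, q=0.058, term=0.048257
Year 3: k_p_x=0.856431, q=0.005, term=0.003805
Year 4: k_p_x=0.852148, q=0.026, term=0.019112
A_x = 0.1581


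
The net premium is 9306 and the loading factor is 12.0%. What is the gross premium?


Gross = net * (1 + loading)
= 9306 * (1 + 0.12)
= 9306 * 1.12
= 10422.72


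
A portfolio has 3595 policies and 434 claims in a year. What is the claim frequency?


frequency = claims / policies
= 434 / 3595
= 0.1207


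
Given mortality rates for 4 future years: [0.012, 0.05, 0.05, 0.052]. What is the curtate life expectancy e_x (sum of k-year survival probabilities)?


e_x = sum_{k=1}^{n} k_p_x
k_p_x values:
  1_p_x = 0.988
  2_p_x = 0.9386
  3_p_x = 0.89167
  4_p_x = 0.845303
e_x = 3.6636


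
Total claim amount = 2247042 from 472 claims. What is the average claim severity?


severity = total / number
= 2247042 / 472
= 4760.6822


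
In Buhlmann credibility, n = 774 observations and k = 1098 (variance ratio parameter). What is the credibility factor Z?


Z = n / (n + k)
= 774 / (774 + 1098)
= 774 / 1872
= 0.4135


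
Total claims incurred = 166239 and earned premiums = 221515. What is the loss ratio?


Loss ratio = claims / premiums
= 166239 / 221515
= 0.7505


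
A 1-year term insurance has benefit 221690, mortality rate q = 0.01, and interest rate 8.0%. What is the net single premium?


NSP = benefit * q * v
v = 1/(1+i) = 0.925926
NSP = 221690 * 0.01 * 0.925926
= 2052.6852


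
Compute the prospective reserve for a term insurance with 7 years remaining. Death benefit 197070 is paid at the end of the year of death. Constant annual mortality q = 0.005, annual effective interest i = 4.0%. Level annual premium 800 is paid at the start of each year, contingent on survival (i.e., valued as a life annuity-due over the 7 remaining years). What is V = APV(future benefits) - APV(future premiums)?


v = 1/(1+i) = 0.961538
APV(future benefits) per unit = sum_{k=0}^{6} k_p_x * q * v^(k+1) = 0.029587
APV(future benefits) = 197070 * 0.029587 = 5830.7246
Life annuity-due factor ä_{x:7} = sum_{k=0}^{6} k_p_x * v^k = 6.154111
APV(future premiums) = 800 * 6.154111 = 4923.289
V = 5830.7246 - 4923.289
= 907.4355


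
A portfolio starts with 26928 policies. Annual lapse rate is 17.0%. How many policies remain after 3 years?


remaining = initial * (1 - lapse)^years
= 26928 * (1 - 0.17)^3
= 26928 * 0.571787
= 15397.0803


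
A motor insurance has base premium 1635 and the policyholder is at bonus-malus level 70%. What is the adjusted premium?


adjusted = base * BM_level / 100
= 1635 * 70 / 100
= 1635 * 0.7
= 1144.5


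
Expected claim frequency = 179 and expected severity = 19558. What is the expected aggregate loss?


E[S] = E[N] * E[X]
= 179 * 19558
= 3.5009e+06


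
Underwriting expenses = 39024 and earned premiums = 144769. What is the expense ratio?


Expense ratio = expenses / premiums
= 39024 / 144769
= 0.2696


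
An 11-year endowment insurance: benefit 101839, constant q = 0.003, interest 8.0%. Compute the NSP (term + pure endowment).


Term component = 2153.5631
Pure endowment = 11_p_x * v^11 * benefit = 0.967491 * 0.428883 * 101839 = 42257.0872
NSP = 44410.6503


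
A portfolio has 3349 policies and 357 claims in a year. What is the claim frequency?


frequency = claims / policies
= 357 / 3349
= 0.1066


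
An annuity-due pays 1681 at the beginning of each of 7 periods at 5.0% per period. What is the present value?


PV_due = PMT * (1-(1+i)^(-n))/i * (1+i)
PV_immediate = 9726.8937
PV_due = 9726.8937 * 1.05
= 10213.2384


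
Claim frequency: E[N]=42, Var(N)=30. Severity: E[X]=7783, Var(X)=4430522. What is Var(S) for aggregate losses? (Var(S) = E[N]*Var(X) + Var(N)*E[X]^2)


Var(S) = E[N]*Var(X) + Var(N)*E[X]^2
= 42*4430522 + 30*7783^2
= 186081924 + 1817252670
= 2.0033e+09


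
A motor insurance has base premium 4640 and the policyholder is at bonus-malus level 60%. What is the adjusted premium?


adjusted = base * BM_level / 100
= 4640 * 60 / 100
= 4640 * 0.6
= 2784.0


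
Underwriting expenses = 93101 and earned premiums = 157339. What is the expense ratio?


Expense ratio = expenses / premiums
= 93101 / 157339
= 0.5917


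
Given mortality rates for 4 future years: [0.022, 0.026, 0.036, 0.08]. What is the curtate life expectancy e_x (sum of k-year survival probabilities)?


e_x = sum_{k=1}^{n} k_p_x
k_p_x values:
  1_p_x = 0.978
  2_p_x = 0.952572
  3_p_x = 0.918279
  4_p_x = 0.844817
e_x = 3.6937


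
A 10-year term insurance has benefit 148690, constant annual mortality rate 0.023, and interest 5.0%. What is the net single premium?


NSP = benefit * sum_{k=0}^{n-1} k_p_x * q * v^(k+1)
With constant q=0.023, v=0.952381
Sum = 0.161798
NSP = 148690 * 0.161798
= 24057.7935


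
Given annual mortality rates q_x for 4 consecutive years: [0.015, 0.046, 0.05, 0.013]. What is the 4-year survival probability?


p_k = 1 - q_k for each year
Survival = product of (1 - q_k)
= 0.985 * 0.954 * 0.95 * 0.987
= 0.8811


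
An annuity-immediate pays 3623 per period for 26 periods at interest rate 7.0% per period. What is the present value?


PV = PMT * (1 - (1+i)^(-n)) / i
= 3623 * (1 - (1+0.07)^(-26)) / 0.07
= 3623 * (1 - 0.172195) / 0.07
= 3623 * 11.825779
= 42844.7961


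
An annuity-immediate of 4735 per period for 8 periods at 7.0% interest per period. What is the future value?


FV = PMT * ((1+i)^n - 1) / i
= 4735 * ((1.07)^8 - 1) / 0.07
= 4735 * (1.718186 - 1) / 0.07
= 48580.1652


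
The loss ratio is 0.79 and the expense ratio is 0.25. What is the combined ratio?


Combined ratio = loss ratio + expense ratio
= 0.79 + 0.25
= 1.04


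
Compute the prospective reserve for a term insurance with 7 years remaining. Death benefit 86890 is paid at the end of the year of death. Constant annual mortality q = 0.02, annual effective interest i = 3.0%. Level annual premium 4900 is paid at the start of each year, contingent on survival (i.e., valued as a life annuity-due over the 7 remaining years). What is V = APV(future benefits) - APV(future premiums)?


v = 1/(1+i) = 0.970874
APV(future benefits) per unit = sum_{k=0}^{6} k_p_x * q * v^(k+1) = 0.117654
APV(future benefits) = 86890 * 0.117654 = 10222.9386
Life annuity-due factor ä_{x:7} = sum_{k=0}^{6} k_p_x * v^k = 6.059171
APV(future premiums) = 4900 * 6.059171 = 29689.9362
V = 10222.9386 - 29689.9362
= -19466.9976


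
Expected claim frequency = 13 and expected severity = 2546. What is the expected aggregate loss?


E[S] = E[N] * E[X]
= 13 * 2546
= 33098


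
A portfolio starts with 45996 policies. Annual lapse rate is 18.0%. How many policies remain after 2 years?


remaining = initial * (1 - lapse)^years
= 45996 * (1 - 0.18)^2
= 45996 * 0.6724
= 30927.7104


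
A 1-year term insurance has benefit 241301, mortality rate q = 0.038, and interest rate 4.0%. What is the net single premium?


NSP = benefit * q * v
v = 1/(1+i) = 0.961538
NSP = 241301 * 0.038 * 0.961538
= 8816.7673


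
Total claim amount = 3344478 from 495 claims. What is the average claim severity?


severity = total / number
= 3344478 / 495
= 6756.5212


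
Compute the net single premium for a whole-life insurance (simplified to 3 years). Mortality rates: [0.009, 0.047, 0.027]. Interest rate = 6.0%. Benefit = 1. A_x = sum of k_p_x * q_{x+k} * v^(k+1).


v = 0.943396
Year 0: k_p_x=1.0, q=0.009, term=0.008491
Year 1: k_p_x=0.991, q=0.047, term=0.041453
Year 2: k_p_x=0.944423, q=0.027, term=0.02141
A_x = 0.0714


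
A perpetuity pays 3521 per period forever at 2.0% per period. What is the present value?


PV = PMT / i
= 3521 / 0.02
= 176050.0


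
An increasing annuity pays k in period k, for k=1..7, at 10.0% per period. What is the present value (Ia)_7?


(Ia)_n = sum_{k=1}^{n} k * v^k, v = 1/(1+i)
v = 0.909091
Sum computed term by term:
(Ia)_7 = 17.6315


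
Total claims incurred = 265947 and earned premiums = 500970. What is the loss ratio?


Loss ratio = claims / premiums
= 265947 / 500970
= 0.5309


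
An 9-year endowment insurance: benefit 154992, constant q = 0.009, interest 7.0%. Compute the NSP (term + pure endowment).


Term component = 8803.4373
Pure endowment = 9_p_x * v^9 * benefit = 0.921856 * 0.543934 * 154992 = 77717.384
NSP = 86520.8213


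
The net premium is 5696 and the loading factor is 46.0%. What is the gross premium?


Gross = net * (1 + loading)
= 5696 * (1 + 0.46)
= 5696 * 1.46
= 8316.16


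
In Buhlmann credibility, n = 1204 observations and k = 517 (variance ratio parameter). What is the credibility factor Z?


Z = n / (n + k)
= 1204 / (1204 + 517)
= 1204 / 1721
= 0.6996


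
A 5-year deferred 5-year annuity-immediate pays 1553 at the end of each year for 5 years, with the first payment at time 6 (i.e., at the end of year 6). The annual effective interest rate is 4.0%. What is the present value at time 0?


PV at time 5 of the 5-year annuity-immediate:
a_n = 1553 * (1-(1+0.04)^(-5))/0.04 = 6913.6801
Discount back 5 years to time 0:
PV = 6913.6801 * (1+0.04)^(-5)
= 6913.6801 * 0.821927
= 5682.5411


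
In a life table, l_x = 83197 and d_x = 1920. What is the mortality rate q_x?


q_x = d_x / l_x
= 1920 / 83197
= 0.0231


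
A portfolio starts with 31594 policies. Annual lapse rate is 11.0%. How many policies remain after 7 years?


remaining = initial * (1 - lapse)^years
= 31594 * (1 - 0.11)^7
= 31594 * 0.442313
= 13974.4479


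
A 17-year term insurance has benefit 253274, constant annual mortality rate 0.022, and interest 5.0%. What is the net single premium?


NSP = benefit * sum_{k=0}^{n-1} k_p_x * q * v^(k+1)
With constant q=0.022, v=0.952381
Sum = 0.214222
NSP = 253274 * 0.214222
= 54256.7421


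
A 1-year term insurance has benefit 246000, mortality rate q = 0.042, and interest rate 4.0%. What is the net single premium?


NSP = benefit * q * v
v = 1/(1+i) = 0.961538
NSP = 246000 * 0.042 * 0.961538
= 9934.6154


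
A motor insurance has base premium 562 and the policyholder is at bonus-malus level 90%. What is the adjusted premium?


adjusted = base * BM_level / 100
= 562 * 90 / 100
= 562 * 0.9
= 505.8


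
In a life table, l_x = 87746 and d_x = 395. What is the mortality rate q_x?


q_x = d_x / l_x
= 395 / 87746
= 0.0045


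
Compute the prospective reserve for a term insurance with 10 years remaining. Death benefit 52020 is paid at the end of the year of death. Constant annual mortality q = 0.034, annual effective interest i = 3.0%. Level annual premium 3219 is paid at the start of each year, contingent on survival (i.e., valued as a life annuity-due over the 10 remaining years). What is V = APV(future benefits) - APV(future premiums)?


v = 1/(1+i) = 0.970874
APV(future benefits) per unit = sum_{k=0}^{9} k_p_x * q * v^(k+1) = 0.251546
APV(future benefits) = 52020 * 0.251546 = 13085.4469
Life annuity-due factor ä_{x:10} = sum_{k=0}^{9} k_p_x * v^k = 7.620378
APV(future premiums) = 3219 * 7.620378 = 24529.9971
V = 13085.4469 - 24529.9971
= -11444.5502


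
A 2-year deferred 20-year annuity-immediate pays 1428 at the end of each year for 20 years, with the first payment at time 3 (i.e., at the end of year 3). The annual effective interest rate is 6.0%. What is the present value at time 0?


PV at time 2 of the 20-year annuity-immediate:
a_n = 1428 * (1-(1+0.06)^(-20))/0.06 = 16379.0475
Discount back 2 years to time 0:
PV = 16379.0475 * (1+0.06)^(-2)
= 16379.0475 * 0.889996
= 14577.294


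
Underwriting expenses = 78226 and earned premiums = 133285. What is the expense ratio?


Expense ratio = expenses / premiums
= 78226 / 133285
= 0.5869


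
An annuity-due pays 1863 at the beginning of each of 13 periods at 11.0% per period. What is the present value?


PV_due = PMT * (1-(1+i)^(-n))/i * (1+i)
PV_immediate = 12575.0086
PV_due = 12575.0086 * 1.11
= 13958.2595


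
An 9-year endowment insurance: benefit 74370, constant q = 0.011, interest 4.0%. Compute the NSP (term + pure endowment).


Term component = 5838.552
Pure endowment = 9_p_x * v^9 * benefit = 0.905246 * 0.702587 * 74370 = 47300.3498
NSP = 53138.9018


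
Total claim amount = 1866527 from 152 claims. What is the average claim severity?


severity = total / number
= 1866527 / 152
= 12279.7829


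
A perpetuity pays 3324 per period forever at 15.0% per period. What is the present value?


PV = PMT / i
= 3324 / 0.15
= 22160.0


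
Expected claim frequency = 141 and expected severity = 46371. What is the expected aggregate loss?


E[S] = E[N] * E[X]
= 141 * 46371
= 6.5383e+06


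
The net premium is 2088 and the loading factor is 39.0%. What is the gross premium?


Gross = net * (1 + loading)
= 2088 * (1 + 0.39)
= 2088 * 1.39
= 2902.32


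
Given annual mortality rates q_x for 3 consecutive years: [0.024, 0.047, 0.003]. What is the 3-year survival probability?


p_k = 1 - q_k for each year
Survival = product of (1 - q_k)
= 0.976 * 0.953 * 0.997
= 0.9273


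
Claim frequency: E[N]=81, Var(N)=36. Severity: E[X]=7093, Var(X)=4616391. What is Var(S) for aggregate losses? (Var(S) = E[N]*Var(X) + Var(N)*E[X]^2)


Var(S) = E[N]*Var(X) + Var(N)*E[X]^2
= 81*4616391 + 36*7093^2
= 373927671 + 1811183364
= 2.1851e+09


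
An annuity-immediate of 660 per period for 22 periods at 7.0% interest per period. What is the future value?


FV = PMT * ((1+i)^n - 1) / i
= 660 * ((1.07)^22 - 1) / 0.07
= 660 * (4.430402 - 1) / 0.07
= 32343.7878


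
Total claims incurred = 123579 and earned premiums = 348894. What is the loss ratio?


Loss ratio = claims / premiums
= 123579 / 348894
= 0.3542


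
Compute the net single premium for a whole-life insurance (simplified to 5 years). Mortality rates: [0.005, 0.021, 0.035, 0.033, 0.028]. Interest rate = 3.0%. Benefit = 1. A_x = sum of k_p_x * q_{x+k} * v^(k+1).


v = 0.970874
Year 0: k_p_x=1.0, q=0.005, term=0.004854
Year 1: k_p_x=0.995, q=0.021, term=0.019696
Year 2: k_p_x=0.974105, q=0.035, term=0.031201
Year 3: k_p_x=0.940011, q=0.033, term=0.027561
Year 4: k_p_x=0.908991, q=0.028, term=0.021955
A_x = 0.1053


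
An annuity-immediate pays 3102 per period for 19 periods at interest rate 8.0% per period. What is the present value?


PV = PMT * (1 - (1+i)^(-n)) / i
= 3102 * (1 - (1+0.08)^(-19)) / 0.08
= 3102 * (1 - 0.231712) / 0.08
= 3102 * 9.603599
= 29790.3647


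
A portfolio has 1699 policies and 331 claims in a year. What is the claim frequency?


frequency = claims / policies
= 331 / 1699
= 0.1948


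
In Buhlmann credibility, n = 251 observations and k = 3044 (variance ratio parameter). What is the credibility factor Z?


Z = n / (n + k)
= 251 / (251 + 3044)
= 251 / 3295
= 0.0762


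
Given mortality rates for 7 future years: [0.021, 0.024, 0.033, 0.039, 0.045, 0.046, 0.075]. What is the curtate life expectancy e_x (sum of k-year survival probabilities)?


e_x = sum_{k=1}^{n} k_p_x
k_p_x values:
  1_p_x = 0.979
  2_p_x = 0.955504
  3_p_x = 0.923972
  4_p_x = 0.887937
  5_p_x = 0.84798
  6_p_x = 0.808973
  7_p_x = 0.7483
e_x = 6.1517


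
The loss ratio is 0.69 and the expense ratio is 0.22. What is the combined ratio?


Combined ratio = loss ratio + expense ratio
= 0.69 + 0.22
= 0.91


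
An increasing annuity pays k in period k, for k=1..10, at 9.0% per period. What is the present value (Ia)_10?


(Ia)_n = sum_{k=1}^{n} k * v^k, v = 1/(1+i)
v = 0.917431
Sum computed term by term:
(Ia)_10 = 30.7904


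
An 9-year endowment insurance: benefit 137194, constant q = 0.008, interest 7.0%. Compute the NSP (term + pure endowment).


Term component = 6951.1539
Pure endowment = 9_p_x * v^9 * benefit = 0.930262 * 0.543934 * 137194 = 69420.2493
NSP = 76371.4032


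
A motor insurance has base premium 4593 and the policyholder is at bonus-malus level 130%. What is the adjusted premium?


adjusted = base * BM_level / 100
= 4593 * 130 / 100
= 4593 * 1.3
= 5970.9


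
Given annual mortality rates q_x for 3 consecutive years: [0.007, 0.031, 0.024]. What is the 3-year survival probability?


p_k = 1 - q_k for each year
Survival = product of (1 - q_k)
= 0.993 * 0.969 * 0.976
= 0.9391


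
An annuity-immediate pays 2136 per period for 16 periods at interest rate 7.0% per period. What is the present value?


PV = PMT * (1 - (1+i)^(-n)) / i
= 2136 * (1 - (1+0.07)^(-16)) / 0.07
= 2136 * (1 - 0.338735) / 0.07
= 2136 * 9.446649
= 20178.0414


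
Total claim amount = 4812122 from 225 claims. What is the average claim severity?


severity = total / number
= 4812122 / 225
= 21387.2089


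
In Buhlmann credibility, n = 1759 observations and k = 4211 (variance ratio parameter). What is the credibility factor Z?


Z = n / (n + k)
= 1759 / (1759 + 4211)
= 1759 / 5970
= 0.2946


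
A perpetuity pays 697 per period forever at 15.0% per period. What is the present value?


PV = PMT / i
= 697 / 0.15
= 4646.6667


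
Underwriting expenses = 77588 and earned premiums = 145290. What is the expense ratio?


Expense ratio = expenses / premiums
= 77588 / 145290
= 0.534


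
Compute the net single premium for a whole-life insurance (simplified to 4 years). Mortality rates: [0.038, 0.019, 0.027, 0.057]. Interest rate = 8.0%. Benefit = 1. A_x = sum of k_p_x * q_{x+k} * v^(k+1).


v = 0.925926
Year 0: k_p_x=1.0, q=0.038, term=0.035185
Year 1: k_p_x=0.962, q=0.019, term=0.01567
Year 2: k_p_x=0.943722, q=0.027, term=0.020227
Year 3: k_p_x=0.918242, q=0.057, term=0.038471
A_x = 0.1096


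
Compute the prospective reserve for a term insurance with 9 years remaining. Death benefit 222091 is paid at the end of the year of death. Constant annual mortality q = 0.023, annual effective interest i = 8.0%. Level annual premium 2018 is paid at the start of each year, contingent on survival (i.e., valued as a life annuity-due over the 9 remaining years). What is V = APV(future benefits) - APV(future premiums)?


v = 1/(1+i) = 0.925926
APV(future benefits) per unit = sum_{k=0}^{8} k_p_x * q * v^(k+1) = 0.132701
APV(future benefits) = 222091 * 0.132701 = 29471.7058
Life annuity-due factor ä_{x:9} = sum_{k=0}^{8} k_p_x * v^k = 6.231179
APV(future premiums) = 2018 * 6.231179 = 12574.5194
V = 29471.7058 - 12574.5194
= 16897.1864


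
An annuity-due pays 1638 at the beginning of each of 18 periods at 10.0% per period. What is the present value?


PV_due = PMT * (1-(1+i)^(-n))/i * (1+i)
PV_immediate = 13433.913
PV_due = 13433.913 * 1.1
= 14777.3043
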